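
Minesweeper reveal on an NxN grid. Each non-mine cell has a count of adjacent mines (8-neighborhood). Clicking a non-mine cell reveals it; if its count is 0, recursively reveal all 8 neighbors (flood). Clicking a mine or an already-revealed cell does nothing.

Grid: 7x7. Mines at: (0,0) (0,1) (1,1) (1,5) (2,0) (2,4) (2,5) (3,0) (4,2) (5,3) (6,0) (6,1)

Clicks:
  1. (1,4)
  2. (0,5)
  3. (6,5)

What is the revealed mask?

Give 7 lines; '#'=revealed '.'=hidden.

Click 1 (1,4) count=3: revealed 1 new [(1,4)] -> total=1
Click 2 (0,5) count=1: revealed 1 new [(0,5)] -> total=2
Click 3 (6,5) count=0: revealed 12 new [(3,4) (3,5) (3,6) (4,4) (4,5) (4,6) (5,4) (5,5) (5,6) (6,4) (6,5) (6,6)] -> total=14

Answer: .....#.
....#..
.......
....###
....###
....###
....###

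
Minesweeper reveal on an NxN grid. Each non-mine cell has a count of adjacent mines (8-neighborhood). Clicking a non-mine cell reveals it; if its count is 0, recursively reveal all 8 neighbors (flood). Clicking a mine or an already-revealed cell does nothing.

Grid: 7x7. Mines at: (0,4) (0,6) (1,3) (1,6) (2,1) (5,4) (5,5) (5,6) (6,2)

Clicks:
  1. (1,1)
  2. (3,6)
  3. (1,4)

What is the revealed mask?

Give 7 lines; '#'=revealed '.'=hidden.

Answer: .......
.#..#..
..#####
#######
#######
####...
##.....

Derivation:
Click 1 (1,1) count=1: revealed 1 new [(1,1)] -> total=1
Click 2 (3,6) count=0: revealed 25 new [(2,2) (2,3) (2,4) (2,5) (2,6) (3,0) (3,1) (3,2) (3,3) (3,4) (3,5) (3,6) (4,0) (4,1) (4,2) (4,3) (4,4) (4,5) (4,6) (5,0) (5,1) (5,2) (5,3) (6,0) (6,1)] -> total=26
Click 3 (1,4) count=2: revealed 1 new [(1,4)] -> total=27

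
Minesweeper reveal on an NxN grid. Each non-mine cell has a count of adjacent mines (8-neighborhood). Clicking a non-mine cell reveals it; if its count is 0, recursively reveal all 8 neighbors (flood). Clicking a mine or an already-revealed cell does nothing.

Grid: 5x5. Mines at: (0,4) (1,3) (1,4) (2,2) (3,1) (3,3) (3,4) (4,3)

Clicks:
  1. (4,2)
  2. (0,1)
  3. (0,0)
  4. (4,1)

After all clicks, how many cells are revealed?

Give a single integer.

Answer: 10

Derivation:
Click 1 (4,2) count=3: revealed 1 new [(4,2)] -> total=1
Click 2 (0,1) count=0: revealed 8 new [(0,0) (0,1) (0,2) (1,0) (1,1) (1,2) (2,0) (2,1)] -> total=9
Click 3 (0,0) count=0: revealed 0 new [(none)] -> total=9
Click 4 (4,1) count=1: revealed 1 new [(4,1)] -> total=10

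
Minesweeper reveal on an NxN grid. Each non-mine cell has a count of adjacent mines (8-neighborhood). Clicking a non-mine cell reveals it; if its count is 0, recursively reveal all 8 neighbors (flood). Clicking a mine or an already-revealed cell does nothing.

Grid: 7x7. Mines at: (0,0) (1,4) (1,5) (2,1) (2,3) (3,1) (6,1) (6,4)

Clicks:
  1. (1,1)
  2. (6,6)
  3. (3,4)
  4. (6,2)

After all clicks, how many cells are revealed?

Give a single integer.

Answer: 22

Derivation:
Click 1 (1,1) count=2: revealed 1 new [(1,1)] -> total=1
Click 2 (6,6) count=0: revealed 20 new [(2,4) (2,5) (2,6) (3,2) (3,3) (3,4) (3,5) (3,6) (4,2) (4,3) (4,4) (4,5) (4,6) (5,2) (5,3) (5,4) (5,5) (5,6) (6,5) (6,6)] -> total=21
Click 3 (3,4) count=1: revealed 0 new [(none)] -> total=21
Click 4 (6,2) count=1: revealed 1 new [(6,2)] -> total=22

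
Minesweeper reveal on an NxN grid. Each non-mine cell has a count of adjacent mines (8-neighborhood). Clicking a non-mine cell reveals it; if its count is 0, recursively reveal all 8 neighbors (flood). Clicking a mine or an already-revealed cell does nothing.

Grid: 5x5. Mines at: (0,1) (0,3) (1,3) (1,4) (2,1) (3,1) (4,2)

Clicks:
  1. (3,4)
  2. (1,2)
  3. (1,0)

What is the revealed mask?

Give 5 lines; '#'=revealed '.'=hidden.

Click 1 (3,4) count=0: revealed 6 new [(2,3) (2,4) (3,3) (3,4) (4,3) (4,4)] -> total=6
Click 2 (1,2) count=4: revealed 1 new [(1,2)] -> total=7
Click 3 (1,0) count=2: revealed 1 new [(1,0)] -> total=8

Answer: .....
#.#..
...##
...##
...##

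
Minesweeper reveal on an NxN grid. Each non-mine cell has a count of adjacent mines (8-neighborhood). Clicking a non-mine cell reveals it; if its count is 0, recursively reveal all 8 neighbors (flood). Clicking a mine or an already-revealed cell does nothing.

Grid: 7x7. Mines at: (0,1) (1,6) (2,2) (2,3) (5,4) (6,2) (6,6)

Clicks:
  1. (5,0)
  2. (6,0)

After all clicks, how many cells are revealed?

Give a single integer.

Answer: 18

Derivation:
Click 1 (5,0) count=0: revealed 18 new [(1,0) (1,1) (2,0) (2,1) (3,0) (3,1) (3,2) (3,3) (4,0) (4,1) (4,2) (4,3) (5,0) (5,1) (5,2) (5,3) (6,0) (6,1)] -> total=18
Click 2 (6,0) count=0: revealed 0 new [(none)] -> total=18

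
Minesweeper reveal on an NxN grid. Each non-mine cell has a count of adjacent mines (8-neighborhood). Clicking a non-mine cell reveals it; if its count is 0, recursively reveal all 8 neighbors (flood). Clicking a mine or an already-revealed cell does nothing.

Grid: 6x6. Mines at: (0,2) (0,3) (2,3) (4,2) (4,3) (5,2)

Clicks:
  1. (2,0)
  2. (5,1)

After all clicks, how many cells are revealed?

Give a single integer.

Answer: 15

Derivation:
Click 1 (2,0) count=0: revealed 15 new [(0,0) (0,1) (1,0) (1,1) (1,2) (2,0) (2,1) (2,2) (3,0) (3,1) (3,2) (4,0) (4,1) (5,0) (5,1)] -> total=15
Click 2 (5,1) count=2: revealed 0 new [(none)] -> total=15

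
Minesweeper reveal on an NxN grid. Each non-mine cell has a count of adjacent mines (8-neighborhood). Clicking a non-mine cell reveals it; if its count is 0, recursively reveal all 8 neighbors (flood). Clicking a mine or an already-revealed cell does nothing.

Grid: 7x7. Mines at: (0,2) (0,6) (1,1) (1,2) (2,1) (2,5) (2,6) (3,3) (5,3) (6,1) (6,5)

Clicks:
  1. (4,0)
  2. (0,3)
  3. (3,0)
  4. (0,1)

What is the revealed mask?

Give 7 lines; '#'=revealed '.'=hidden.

Click 1 (4,0) count=0: revealed 9 new [(3,0) (3,1) (3,2) (4,0) (4,1) (4,2) (5,0) (5,1) (5,2)] -> total=9
Click 2 (0,3) count=2: revealed 1 new [(0,3)] -> total=10
Click 3 (3,0) count=1: revealed 0 new [(none)] -> total=10
Click 4 (0,1) count=3: revealed 1 new [(0,1)] -> total=11

Answer: .#.#...
.......
.......
###....
###....
###....
.......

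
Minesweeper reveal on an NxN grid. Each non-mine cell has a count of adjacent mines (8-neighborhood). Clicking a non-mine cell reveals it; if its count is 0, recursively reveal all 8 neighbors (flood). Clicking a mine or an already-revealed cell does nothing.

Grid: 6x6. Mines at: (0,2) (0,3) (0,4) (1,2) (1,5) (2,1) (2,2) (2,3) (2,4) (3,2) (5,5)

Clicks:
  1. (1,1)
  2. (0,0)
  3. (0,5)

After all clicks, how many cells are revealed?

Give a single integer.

Click 1 (1,1) count=4: revealed 1 new [(1,1)] -> total=1
Click 2 (0,0) count=0: revealed 3 new [(0,0) (0,1) (1,0)] -> total=4
Click 3 (0,5) count=2: revealed 1 new [(0,5)] -> total=5

Answer: 5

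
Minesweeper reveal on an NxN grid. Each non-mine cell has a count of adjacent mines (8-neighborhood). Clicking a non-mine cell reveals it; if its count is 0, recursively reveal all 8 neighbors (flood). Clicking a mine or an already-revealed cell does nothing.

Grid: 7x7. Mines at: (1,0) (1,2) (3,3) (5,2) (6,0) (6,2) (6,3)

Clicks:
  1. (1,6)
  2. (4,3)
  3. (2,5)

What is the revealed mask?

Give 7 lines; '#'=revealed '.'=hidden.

Click 1 (1,6) count=0: revealed 24 new [(0,3) (0,4) (0,5) (0,6) (1,3) (1,4) (1,5) (1,6) (2,3) (2,4) (2,5) (2,6) (3,4) (3,5) (3,6) (4,4) (4,5) (4,6) (5,4) (5,5) (5,6) (6,4) (6,5) (6,6)] -> total=24
Click 2 (4,3) count=2: revealed 1 new [(4,3)] -> total=25
Click 3 (2,5) count=0: revealed 0 new [(none)] -> total=25

Answer: ...####
...####
...####
....###
...####
....###
....###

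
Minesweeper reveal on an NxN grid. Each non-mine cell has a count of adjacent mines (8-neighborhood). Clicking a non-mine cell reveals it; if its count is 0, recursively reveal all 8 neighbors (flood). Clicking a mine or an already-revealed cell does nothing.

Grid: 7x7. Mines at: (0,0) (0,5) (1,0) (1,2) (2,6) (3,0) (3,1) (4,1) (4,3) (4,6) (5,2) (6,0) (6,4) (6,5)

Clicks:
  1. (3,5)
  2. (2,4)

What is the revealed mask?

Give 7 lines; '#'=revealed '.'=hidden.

Click 1 (3,5) count=2: revealed 1 new [(3,5)] -> total=1
Click 2 (2,4) count=0: revealed 8 new [(1,3) (1,4) (1,5) (2,3) (2,4) (2,5) (3,3) (3,4)] -> total=9

Answer: .......
...###.
...###.
...###.
.......
.......
.......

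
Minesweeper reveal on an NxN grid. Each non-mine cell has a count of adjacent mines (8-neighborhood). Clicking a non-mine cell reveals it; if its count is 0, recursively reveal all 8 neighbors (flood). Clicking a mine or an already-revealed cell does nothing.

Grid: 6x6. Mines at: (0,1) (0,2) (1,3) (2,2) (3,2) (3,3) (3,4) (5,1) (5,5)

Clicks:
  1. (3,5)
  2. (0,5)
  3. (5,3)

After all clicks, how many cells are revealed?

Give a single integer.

Answer: 13

Derivation:
Click 1 (3,5) count=1: revealed 1 new [(3,5)] -> total=1
Click 2 (0,5) count=0: revealed 6 new [(0,4) (0,5) (1,4) (1,5) (2,4) (2,5)] -> total=7
Click 3 (5,3) count=0: revealed 6 new [(4,2) (4,3) (4,4) (5,2) (5,3) (5,4)] -> total=13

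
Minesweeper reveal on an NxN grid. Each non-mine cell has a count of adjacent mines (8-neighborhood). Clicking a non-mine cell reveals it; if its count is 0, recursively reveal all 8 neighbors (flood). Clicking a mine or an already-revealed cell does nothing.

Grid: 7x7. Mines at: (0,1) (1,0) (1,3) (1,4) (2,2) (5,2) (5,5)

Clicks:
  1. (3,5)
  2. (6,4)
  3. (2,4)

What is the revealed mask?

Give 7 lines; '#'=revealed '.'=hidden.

Click 1 (3,5) count=0: revealed 16 new [(0,5) (0,6) (1,5) (1,6) (2,3) (2,4) (2,5) (2,6) (3,3) (3,4) (3,5) (3,6) (4,3) (4,4) (4,5) (4,6)] -> total=16
Click 2 (6,4) count=1: revealed 1 new [(6,4)] -> total=17
Click 3 (2,4) count=2: revealed 0 new [(none)] -> total=17

Answer: .....##
.....##
...####
...####
...####
.......
....#..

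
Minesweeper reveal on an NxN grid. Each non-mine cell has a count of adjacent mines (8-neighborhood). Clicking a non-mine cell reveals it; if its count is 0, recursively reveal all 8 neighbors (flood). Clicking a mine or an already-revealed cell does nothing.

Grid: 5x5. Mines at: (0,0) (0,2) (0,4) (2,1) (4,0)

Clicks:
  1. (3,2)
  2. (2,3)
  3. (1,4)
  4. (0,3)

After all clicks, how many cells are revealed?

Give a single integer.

Answer: 15

Derivation:
Click 1 (3,2) count=1: revealed 1 new [(3,2)] -> total=1
Click 2 (2,3) count=0: revealed 13 new [(1,2) (1,3) (1,4) (2,2) (2,3) (2,4) (3,1) (3,3) (3,4) (4,1) (4,2) (4,3) (4,4)] -> total=14
Click 3 (1,4) count=1: revealed 0 new [(none)] -> total=14
Click 4 (0,3) count=2: revealed 1 new [(0,3)] -> total=15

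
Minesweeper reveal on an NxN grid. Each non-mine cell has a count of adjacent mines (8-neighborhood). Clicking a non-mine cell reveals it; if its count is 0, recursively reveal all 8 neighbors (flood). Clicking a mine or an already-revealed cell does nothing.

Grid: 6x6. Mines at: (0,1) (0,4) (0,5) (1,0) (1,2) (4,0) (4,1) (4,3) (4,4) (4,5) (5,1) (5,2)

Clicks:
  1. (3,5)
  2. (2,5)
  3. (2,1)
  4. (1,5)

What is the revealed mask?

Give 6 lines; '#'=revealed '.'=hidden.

Answer: ......
...###
.#.###
...###
......
......

Derivation:
Click 1 (3,5) count=2: revealed 1 new [(3,5)] -> total=1
Click 2 (2,5) count=0: revealed 8 new [(1,3) (1,4) (1,5) (2,3) (2,4) (2,5) (3,3) (3,4)] -> total=9
Click 3 (2,1) count=2: revealed 1 new [(2,1)] -> total=10
Click 4 (1,5) count=2: revealed 0 new [(none)] -> total=10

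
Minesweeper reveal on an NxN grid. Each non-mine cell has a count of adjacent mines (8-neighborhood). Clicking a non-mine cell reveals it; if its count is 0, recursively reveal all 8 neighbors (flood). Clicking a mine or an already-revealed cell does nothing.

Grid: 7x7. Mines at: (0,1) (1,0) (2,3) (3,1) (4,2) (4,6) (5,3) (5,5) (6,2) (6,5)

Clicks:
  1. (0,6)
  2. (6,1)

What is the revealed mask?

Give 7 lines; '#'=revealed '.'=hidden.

Click 1 (0,6) count=0: revealed 16 new [(0,2) (0,3) (0,4) (0,5) (0,6) (1,2) (1,3) (1,4) (1,5) (1,6) (2,4) (2,5) (2,6) (3,4) (3,5) (3,6)] -> total=16
Click 2 (6,1) count=1: revealed 1 new [(6,1)] -> total=17

Answer: ..#####
..#####
....###
....###
.......
.......
.#.....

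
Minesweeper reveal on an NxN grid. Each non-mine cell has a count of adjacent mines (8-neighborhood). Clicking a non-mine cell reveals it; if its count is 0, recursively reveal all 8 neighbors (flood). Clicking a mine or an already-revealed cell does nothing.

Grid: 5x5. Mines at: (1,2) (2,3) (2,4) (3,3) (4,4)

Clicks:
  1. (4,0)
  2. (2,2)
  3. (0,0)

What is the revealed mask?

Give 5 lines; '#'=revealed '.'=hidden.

Click 1 (4,0) count=0: revealed 13 new [(0,0) (0,1) (1,0) (1,1) (2,0) (2,1) (2,2) (3,0) (3,1) (3,2) (4,0) (4,1) (4,2)] -> total=13
Click 2 (2,2) count=3: revealed 0 new [(none)] -> total=13
Click 3 (0,0) count=0: revealed 0 new [(none)] -> total=13

Answer: ##...
##...
###..
###..
###..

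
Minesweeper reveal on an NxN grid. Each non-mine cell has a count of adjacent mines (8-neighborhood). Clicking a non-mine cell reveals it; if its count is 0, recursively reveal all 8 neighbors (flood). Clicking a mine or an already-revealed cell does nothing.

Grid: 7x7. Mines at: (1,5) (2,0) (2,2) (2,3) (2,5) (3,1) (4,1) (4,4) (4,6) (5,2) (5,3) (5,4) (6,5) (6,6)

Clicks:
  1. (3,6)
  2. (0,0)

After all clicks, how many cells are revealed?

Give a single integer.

Answer: 11

Derivation:
Click 1 (3,6) count=2: revealed 1 new [(3,6)] -> total=1
Click 2 (0,0) count=0: revealed 10 new [(0,0) (0,1) (0,2) (0,3) (0,4) (1,0) (1,1) (1,2) (1,3) (1,4)] -> total=11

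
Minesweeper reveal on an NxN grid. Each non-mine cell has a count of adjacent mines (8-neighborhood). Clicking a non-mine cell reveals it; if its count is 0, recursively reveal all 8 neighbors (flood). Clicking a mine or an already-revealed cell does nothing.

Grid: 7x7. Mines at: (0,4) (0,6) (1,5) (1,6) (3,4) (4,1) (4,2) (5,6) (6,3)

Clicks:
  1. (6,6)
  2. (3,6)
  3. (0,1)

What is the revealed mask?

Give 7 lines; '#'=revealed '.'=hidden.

Answer: ####...
####...
####.##
####.##
.....##
.......
......#

Derivation:
Click 1 (6,6) count=1: revealed 1 new [(6,6)] -> total=1
Click 2 (3,6) count=0: revealed 6 new [(2,5) (2,6) (3,5) (3,6) (4,5) (4,6)] -> total=7
Click 3 (0,1) count=0: revealed 16 new [(0,0) (0,1) (0,2) (0,3) (1,0) (1,1) (1,2) (1,3) (2,0) (2,1) (2,2) (2,3) (3,0) (3,1) (3,2) (3,3)] -> total=23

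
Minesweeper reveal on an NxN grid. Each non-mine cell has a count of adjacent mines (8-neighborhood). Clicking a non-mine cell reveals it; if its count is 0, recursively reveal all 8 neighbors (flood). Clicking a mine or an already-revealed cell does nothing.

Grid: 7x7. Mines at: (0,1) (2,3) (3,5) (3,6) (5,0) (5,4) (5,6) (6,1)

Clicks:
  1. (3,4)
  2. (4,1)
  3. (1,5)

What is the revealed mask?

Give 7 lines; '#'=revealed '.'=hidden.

Click 1 (3,4) count=2: revealed 1 new [(3,4)] -> total=1
Click 2 (4,1) count=1: revealed 1 new [(4,1)] -> total=2
Click 3 (1,5) count=0: revealed 13 new [(0,2) (0,3) (0,4) (0,5) (0,6) (1,2) (1,3) (1,4) (1,5) (1,6) (2,4) (2,5) (2,6)] -> total=15

Answer: ..#####
..#####
....###
....#..
.#.....
.......
.......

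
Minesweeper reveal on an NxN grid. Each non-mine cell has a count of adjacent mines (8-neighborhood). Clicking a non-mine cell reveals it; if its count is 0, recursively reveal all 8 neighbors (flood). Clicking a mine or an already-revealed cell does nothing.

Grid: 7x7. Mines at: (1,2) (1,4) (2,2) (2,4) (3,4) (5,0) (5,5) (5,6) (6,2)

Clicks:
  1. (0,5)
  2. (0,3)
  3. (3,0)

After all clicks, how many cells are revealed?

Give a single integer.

Answer: 12

Derivation:
Click 1 (0,5) count=1: revealed 1 new [(0,5)] -> total=1
Click 2 (0,3) count=2: revealed 1 new [(0,3)] -> total=2
Click 3 (3,0) count=0: revealed 10 new [(0,0) (0,1) (1,0) (1,1) (2,0) (2,1) (3,0) (3,1) (4,0) (4,1)] -> total=12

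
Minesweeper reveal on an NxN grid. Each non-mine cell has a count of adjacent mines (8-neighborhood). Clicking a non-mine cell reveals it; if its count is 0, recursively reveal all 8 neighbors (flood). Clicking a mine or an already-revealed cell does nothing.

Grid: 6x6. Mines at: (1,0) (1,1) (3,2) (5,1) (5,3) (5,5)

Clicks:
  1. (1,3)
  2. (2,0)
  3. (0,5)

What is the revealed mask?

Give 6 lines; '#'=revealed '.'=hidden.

Answer: ..####
..####
#.####
...###
...###
......

Derivation:
Click 1 (1,3) count=0: revealed 18 new [(0,2) (0,3) (0,4) (0,5) (1,2) (1,3) (1,4) (1,5) (2,2) (2,3) (2,4) (2,5) (3,3) (3,4) (3,5) (4,3) (4,4) (4,5)] -> total=18
Click 2 (2,0) count=2: revealed 1 new [(2,0)] -> total=19
Click 3 (0,5) count=0: revealed 0 new [(none)] -> total=19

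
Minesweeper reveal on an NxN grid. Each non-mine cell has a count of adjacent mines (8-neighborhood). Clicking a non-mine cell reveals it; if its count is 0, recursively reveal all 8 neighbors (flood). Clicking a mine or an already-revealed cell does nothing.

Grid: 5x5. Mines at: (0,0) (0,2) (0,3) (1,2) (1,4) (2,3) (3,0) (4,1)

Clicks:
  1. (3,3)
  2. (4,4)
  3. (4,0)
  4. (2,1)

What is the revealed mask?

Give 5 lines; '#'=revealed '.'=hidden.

Answer: .....
.....
.#...
..###
#.###

Derivation:
Click 1 (3,3) count=1: revealed 1 new [(3,3)] -> total=1
Click 2 (4,4) count=0: revealed 5 new [(3,2) (3,4) (4,2) (4,3) (4,4)] -> total=6
Click 3 (4,0) count=2: revealed 1 new [(4,0)] -> total=7
Click 4 (2,1) count=2: revealed 1 new [(2,1)] -> total=8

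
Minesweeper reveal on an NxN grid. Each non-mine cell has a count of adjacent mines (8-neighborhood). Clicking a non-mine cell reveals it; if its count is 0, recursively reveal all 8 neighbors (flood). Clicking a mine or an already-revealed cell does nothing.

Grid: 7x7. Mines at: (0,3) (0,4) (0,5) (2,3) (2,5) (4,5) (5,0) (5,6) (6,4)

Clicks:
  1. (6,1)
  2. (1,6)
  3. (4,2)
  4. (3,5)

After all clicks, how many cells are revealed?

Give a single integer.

Answer: 28

Derivation:
Click 1 (6,1) count=1: revealed 1 new [(6,1)] -> total=1
Click 2 (1,6) count=2: revealed 1 new [(1,6)] -> total=2
Click 3 (4,2) count=0: revealed 25 new [(0,0) (0,1) (0,2) (1,0) (1,1) (1,2) (2,0) (2,1) (2,2) (3,0) (3,1) (3,2) (3,3) (3,4) (4,0) (4,1) (4,2) (4,3) (4,4) (5,1) (5,2) (5,3) (5,4) (6,2) (6,3)] -> total=27
Click 4 (3,5) count=2: revealed 1 new [(3,5)] -> total=28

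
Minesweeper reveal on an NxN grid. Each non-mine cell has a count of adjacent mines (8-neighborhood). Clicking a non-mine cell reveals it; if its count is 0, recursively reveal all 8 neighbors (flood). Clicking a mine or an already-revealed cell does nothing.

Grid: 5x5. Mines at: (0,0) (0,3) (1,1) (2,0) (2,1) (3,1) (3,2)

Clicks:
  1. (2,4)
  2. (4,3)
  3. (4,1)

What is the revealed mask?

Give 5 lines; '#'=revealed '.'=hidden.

Click 1 (2,4) count=0: revealed 8 new [(1,3) (1,4) (2,3) (2,4) (3,3) (3,4) (4,3) (4,4)] -> total=8
Click 2 (4,3) count=1: revealed 0 new [(none)] -> total=8
Click 3 (4,1) count=2: revealed 1 new [(4,1)] -> total=9

Answer: .....
...##
...##
...##
.#.##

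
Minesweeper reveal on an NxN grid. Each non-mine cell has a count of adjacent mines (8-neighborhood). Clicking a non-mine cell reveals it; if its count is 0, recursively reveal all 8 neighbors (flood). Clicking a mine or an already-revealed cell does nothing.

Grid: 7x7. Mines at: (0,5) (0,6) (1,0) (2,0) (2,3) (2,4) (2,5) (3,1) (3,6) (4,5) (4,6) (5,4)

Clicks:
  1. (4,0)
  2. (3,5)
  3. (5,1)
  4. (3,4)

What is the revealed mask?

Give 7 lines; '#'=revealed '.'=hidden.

Click 1 (4,0) count=1: revealed 1 new [(4,0)] -> total=1
Click 2 (3,5) count=5: revealed 1 new [(3,5)] -> total=2
Click 3 (5,1) count=0: revealed 11 new [(4,1) (4,2) (4,3) (5,0) (5,1) (5,2) (5,3) (6,0) (6,1) (6,2) (6,3)] -> total=13
Click 4 (3,4) count=4: revealed 1 new [(3,4)] -> total=14

Answer: .......
.......
.......
....##.
####...
####...
####...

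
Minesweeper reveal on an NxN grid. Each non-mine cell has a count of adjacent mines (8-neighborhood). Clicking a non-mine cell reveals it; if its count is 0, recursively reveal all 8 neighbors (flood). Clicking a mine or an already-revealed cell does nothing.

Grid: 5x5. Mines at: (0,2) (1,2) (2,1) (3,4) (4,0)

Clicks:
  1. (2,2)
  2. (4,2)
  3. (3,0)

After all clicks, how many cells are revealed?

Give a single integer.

Click 1 (2,2) count=2: revealed 1 new [(2,2)] -> total=1
Click 2 (4,2) count=0: revealed 6 new [(3,1) (3,2) (3,3) (4,1) (4,2) (4,3)] -> total=7
Click 3 (3,0) count=2: revealed 1 new [(3,0)] -> total=8

Answer: 8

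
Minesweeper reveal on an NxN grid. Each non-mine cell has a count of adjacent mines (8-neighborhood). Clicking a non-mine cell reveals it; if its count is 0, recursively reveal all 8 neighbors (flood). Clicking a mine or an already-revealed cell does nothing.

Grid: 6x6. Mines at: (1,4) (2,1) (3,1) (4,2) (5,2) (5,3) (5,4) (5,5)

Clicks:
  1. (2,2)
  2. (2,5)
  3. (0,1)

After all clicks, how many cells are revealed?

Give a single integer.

Answer: 10

Derivation:
Click 1 (2,2) count=2: revealed 1 new [(2,2)] -> total=1
Click 2 (2,5) count=1: revealed 1 new [(2,5)] -> total=2
Click 3 (0,1) count=0: revealed 8 new [(0,0) (0,1) (0,2) (0,3) (1,0) (1,1) (1,2) (1,3)] -> total=10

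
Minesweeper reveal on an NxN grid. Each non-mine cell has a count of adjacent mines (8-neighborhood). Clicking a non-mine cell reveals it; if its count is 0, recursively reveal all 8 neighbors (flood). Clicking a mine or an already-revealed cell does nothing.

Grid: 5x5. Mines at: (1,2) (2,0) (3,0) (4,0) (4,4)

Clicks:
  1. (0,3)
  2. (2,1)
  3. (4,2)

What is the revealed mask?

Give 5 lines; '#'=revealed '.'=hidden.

Answer: ...#.
.....
.###.
.###.
.###.

Derivation:
Click 1 (0,3) count=1: revealed 1 new [(0,3)] -> total=1
Click 2 (2,1) count=3: revealed 1 new [(2,1)] -> total=2
Click 3 (4,2) count=0: revealed 8 new [(2,2) (2,3) (3,1) (3,2) (3,3) (4,1) (4,2) (4,3)] -> total=10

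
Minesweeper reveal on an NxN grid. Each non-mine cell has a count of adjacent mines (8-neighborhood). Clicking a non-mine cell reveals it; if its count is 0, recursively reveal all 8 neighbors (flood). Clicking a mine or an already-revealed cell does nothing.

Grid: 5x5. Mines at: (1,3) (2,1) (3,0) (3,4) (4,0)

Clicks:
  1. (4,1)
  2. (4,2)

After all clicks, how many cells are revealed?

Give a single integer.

Answer: 6

Derivation:
Click 1 (4,1) count=2: revealed 1 new [(4,1)] -> total=1
Click 2 (4,2) count=0: revealed 5 new [(3,1) (3,2) (3,3) (4,2) (4,3)] -> total=6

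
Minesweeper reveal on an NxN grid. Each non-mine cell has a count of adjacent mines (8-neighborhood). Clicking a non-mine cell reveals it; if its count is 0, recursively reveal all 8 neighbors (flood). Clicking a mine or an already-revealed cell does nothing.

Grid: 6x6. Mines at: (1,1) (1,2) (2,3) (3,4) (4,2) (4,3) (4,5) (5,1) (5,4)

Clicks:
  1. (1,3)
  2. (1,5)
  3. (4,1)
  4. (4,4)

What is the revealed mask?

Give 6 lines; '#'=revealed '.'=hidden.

Click 1 (1,3) count=2: revealed 1 new [(1,3)] -> total=1
Click 2 (1,5) count=0: revealed 7 new [(0,3) (0,4) (0,5) (1,4) (1,5) (2,4) (2,5)] -> total=8
Click 3 (4,1) count=2: revealed 1 new [(4,1)] -> total=9
Click 4 (4,4) count=4: revealed 1 new [(4,4)] -> total=10

Answer: ...###
...###
....##
......
.#..#.
......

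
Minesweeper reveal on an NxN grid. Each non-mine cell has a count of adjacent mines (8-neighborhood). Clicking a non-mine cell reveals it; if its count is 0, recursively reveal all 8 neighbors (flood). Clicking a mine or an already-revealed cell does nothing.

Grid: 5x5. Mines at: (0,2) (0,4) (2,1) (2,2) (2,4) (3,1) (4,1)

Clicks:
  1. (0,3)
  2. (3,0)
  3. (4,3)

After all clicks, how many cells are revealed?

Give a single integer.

Click 1 (0,3) count=2: revealed 1 new [(0,3)] -> total=1
Click 2 (3,0) count=3: revealed 1 new [(3,0)] -> total=2
Click 3 (4,3) count=0: revealed 6 new [(3,2) (3,3) (3,4) (4,2) (4,3) (4,4)] -> total=8

Answer: 8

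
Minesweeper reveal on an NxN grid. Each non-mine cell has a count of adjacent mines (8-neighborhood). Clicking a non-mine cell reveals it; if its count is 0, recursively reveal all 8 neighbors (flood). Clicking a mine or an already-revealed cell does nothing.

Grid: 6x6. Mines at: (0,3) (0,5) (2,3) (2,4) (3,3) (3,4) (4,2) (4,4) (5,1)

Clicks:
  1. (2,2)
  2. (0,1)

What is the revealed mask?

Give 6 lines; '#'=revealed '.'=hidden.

Click 1 (2,2) count=2: revealed 1 new [(2,2)] -> total=1
Click 2 (0,1) count=0: revealed 13 new [(0,0) (0,1) (0,2) (1,0) (1,1) (1,2) (2,0) (2,1) (3,0) (3,1) (3,2) (4,0) (4,1)] -> total=14

Answer: ###...
###...
###...
###...
##....
......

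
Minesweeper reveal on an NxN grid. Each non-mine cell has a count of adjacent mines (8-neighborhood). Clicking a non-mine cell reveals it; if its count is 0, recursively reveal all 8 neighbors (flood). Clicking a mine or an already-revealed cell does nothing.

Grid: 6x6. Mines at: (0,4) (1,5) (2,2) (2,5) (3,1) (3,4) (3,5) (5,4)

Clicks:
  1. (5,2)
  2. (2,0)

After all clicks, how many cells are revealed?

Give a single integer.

Click 1 (5,2) count=0: revealed 8 new [(4,0) (4,1) (4,2) (4,3) (5,0) (5,1) (5,2) (5,3)] -> total=8
Click 2 (2,0) count=1: revealed 1 new [(2,0)] -> total=9

Answer: 9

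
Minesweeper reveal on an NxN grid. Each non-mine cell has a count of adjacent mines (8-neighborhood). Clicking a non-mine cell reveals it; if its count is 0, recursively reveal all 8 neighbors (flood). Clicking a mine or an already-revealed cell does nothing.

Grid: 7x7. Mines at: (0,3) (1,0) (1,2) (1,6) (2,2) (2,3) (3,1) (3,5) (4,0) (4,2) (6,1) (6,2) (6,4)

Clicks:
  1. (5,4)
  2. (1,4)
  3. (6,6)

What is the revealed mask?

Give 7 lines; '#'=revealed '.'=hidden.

Answer: .......
....#..
.......
.......
.....##
....###
.....##

Derivation:
Click 1 (5,4) count=1: revealed 1 new [(5,4)] -> total=1
Click 2 (1,4) count=2: revealed 1 new [(1,4)] -> total=2
Click 3 (6,6) count=0: revealed 6 new [(4,5) (4,6) (5,5) (5,6) (6,5) (6,6)] -> total=8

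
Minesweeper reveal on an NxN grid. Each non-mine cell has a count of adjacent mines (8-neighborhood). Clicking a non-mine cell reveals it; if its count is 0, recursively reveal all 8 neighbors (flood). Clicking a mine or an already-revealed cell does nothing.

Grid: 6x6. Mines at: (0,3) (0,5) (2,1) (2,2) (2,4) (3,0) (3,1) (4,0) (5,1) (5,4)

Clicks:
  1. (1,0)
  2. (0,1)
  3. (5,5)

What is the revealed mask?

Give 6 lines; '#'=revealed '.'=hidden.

Click 1 (1,0) count=1: revealed 1 new [(1,0)] -> total=1
Click 2 (0,1) count=0: revealed 5 new [(0,0) (0,1) (0,2) (1,1) (1,2)] -> total=6
Click 3 (5,5) count=1: revealed 1 new [(5,5)] -> total=7

Answer: ###...
###...
......
......
......
.....#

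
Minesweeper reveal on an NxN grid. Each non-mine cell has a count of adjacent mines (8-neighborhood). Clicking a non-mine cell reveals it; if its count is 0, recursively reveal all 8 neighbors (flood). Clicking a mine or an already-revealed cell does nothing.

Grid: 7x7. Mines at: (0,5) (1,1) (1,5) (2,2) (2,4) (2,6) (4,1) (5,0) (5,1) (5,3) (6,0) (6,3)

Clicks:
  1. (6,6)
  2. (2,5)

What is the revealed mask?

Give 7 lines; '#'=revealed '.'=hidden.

Click 1 (6,6) count=0: revealed 12 new [(3,4) (3,5) (3,6) (4,4) (4,5) (4,6) (5,4) (5,5) (5,6) (6,4) (6,5) (6,6)] -> total=12
Click 2 (2,5) count=3: revealed 1 new [(2,5)] -> total=13

Answer: .......
.......
.....#.
....###
....###
....###
....###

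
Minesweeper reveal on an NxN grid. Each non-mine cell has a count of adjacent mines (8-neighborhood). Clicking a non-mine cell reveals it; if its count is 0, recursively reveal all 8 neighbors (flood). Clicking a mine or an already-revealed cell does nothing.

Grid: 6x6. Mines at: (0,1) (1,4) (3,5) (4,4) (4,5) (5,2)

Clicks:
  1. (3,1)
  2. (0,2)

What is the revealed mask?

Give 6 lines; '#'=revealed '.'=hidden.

Answer: ..#...
####..
####..
####..
####..
##....

Derivation:
Click 1 (3,1) count=0: revealed 18 new [(1,0) (1,1) (1,2) (1,3) (2,0) (2,1) (2,2) (2,3) (3,0) (3,1) (3,2) (3,3) (4,0) (4,1) (4,2) (4,3) (5,0) (5,1)] -> total=18
Click 2 (0,2) count=1: revealed 1 new [(0,2)] -> total=19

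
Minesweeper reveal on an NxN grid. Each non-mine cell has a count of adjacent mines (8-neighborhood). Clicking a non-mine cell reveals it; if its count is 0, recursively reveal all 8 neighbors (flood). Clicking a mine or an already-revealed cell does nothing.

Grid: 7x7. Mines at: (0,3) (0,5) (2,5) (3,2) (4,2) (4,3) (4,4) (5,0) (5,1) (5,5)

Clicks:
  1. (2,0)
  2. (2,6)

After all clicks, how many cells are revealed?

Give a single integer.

Click 1 (2,0) count=0: revealed 13 new [(0,0) (0,1) (0,2) (1,0) (1,1) (1,2) (2,0) (2,1) (2,2) (3,0) (3,1) (4,0) (4,1)] -> total=13
Click 2 (2,6) count=1: revealed 1 new [(2,6)] -> total=14

Answer: 14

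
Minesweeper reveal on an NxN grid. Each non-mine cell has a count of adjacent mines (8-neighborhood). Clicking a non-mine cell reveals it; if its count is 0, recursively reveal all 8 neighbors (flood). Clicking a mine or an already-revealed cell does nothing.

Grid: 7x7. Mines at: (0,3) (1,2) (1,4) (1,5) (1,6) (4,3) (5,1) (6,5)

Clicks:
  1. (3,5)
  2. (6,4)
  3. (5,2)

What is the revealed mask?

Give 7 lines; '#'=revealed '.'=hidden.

Answer: .......
.......
....###
....###
....###
..#.###
....#..

Derivation:
Click 1 (3,5) count=0: revealed 12 new [(2,4) (2,5) (2,6) (3,4) (3,5) (3,6) (4,4) (4,5) (4,6) (5,4) (5,5) (5,6)] -> total=12
Click 2 (6,4) count=1: revealed 1 new [(6,4)] -> total=13
Click 3 (5,2) count=2: revealed 1 new [(5,2)] -> total=14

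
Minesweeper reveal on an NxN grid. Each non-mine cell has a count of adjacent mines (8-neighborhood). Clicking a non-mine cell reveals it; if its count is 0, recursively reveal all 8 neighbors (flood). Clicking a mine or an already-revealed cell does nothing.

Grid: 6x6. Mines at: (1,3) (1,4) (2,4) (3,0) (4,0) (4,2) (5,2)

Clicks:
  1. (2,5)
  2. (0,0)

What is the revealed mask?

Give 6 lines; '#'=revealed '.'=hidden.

Click 1 (2,5) count=2: revealed 1 new [(2,5)] -> total=1
Click 2 (0,0) count=0: revealed 9 new [(0,0) (0,1) (0,2) (1,0) (1,1) (1,2) (2,0) (2,1) (2,2)] -> total=10

Answer: ###...
###...
###..#
......
......
......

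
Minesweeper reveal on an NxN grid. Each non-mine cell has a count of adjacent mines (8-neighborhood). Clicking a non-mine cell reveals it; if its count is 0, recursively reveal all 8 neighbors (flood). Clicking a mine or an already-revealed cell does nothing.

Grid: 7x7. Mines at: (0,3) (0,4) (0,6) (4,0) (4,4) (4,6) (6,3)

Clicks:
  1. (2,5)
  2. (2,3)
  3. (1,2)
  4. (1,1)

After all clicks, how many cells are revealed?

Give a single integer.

Answer: 30

Derivation:
Click 1 (2,5) count=0: revealed 30 new [(0,0) (0,1) (0,2) (1,0) (1,1) (1,2) (1,3) (1,4) (1,5) (1,6) (2,0) (2,1) (2,2) (2,3) (2,4) (2,5) (2,6) (3,0) (3,1) (3,2) (3,3) (3,4) (3,5) (3,6) (4,1) (4,2) (4,3) (5,1) (5,2) (5,3)] -> total=30
Click 2 (2,3) count=0: revealed 0 new [(none)] -> total=30
Click 3 (1,2) count=1: revealed 0 new [(none)] -> total=30
Click 4 (1,1) count=0: revealed 0 new [(none)] -> total=30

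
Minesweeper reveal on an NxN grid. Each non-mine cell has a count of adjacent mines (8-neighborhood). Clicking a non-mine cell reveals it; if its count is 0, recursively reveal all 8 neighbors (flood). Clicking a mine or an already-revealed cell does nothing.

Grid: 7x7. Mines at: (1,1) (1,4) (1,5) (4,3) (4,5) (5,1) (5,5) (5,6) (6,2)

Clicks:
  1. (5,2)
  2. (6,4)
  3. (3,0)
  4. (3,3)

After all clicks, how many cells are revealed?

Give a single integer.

Answer: 12

Derivation:
Click 1 (5,2) count=3: revealed 1 new [(5,2)] -> total=1
Click 2 (6,4) count=1: revealed 1 new [(6,4)] -> total=2
Click 3 (3,0) count=0: revealed 9 new [(2,0) (2,1) (2,2) (3,0) (3,1) (3,2) (4,0) (4,1) (4,2)] -> total=11
Click 4 (3,3) count=1: revealed 1 new [(3,3)] -> total=12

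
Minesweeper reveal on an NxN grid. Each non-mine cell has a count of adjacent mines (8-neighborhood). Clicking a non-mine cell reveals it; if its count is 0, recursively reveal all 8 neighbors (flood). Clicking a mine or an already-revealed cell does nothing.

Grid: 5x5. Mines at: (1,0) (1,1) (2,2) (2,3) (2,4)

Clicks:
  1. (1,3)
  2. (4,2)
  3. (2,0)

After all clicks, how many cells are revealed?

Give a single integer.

Answer: 13

Derivation:
Click 1 (1,3) count=3: revealed 1 new [(1,3)] -> total=1
Click 2 (4,2) count=0: revealed 12 new [(2,0) (2,1) (3,0) (3,1) (3,2) (3,3) (3,4) (4,0) (4,1) (4,2) (4,3) (4,4)] -> total=13
Click 3 (2,0) count=2: revealed 0 new [(none)] -> total=13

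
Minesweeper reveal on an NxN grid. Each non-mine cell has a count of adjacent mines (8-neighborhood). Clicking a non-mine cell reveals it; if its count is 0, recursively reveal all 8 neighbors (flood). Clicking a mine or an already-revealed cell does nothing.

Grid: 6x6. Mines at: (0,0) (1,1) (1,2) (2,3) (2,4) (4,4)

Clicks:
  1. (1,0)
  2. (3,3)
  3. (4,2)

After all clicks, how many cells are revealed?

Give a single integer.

Click 1 (1,0) count=2: revealed 1 new [(1,0)] -> total=1
Click 2 (3,3) count=3: revealed 1 new [(3,3)] -> total=2
Click 3 (4,2) count=0: revealed 14 new [(2,0) (2,1) (2,2) (3,0) (3,1) (3,2) (4,0) (4,1) (4,2) (4,3) (5,0) (5,1) (5,2) (5,3)] -> total=16

Answer: 16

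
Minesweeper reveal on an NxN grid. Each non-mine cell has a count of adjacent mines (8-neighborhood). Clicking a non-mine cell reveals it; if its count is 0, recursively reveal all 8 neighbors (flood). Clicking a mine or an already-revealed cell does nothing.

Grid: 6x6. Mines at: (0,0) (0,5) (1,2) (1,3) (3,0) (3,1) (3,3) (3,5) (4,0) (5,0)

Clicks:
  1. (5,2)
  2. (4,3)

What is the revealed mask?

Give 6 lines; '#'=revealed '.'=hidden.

Answer: ......
......
......
......
.#####
.#####

Derivation:
Click 1 (5,2) count=0: revealed 10 new [(4,1) (4,2) (4,3) (4,4) (4,5) (5,1) (5,2) (5,3) (5,4) (5,5)] -> total=10
Click 2 (4,3) count=1: revealed 0 new [(none)] -> total=10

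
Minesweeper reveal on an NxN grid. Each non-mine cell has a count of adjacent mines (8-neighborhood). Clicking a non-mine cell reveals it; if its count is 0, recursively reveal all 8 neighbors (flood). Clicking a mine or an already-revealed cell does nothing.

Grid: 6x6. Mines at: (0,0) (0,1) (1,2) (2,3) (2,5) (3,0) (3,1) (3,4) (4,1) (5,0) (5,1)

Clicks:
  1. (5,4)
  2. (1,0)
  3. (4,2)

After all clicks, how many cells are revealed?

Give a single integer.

Answer: 9

Derivation:
Click 1 (5,4) count=0: revealed 8 new [(4,2) (4,3) (4,4) (4,5) (5,2) (5,3) (5,4) (5,5)] -> total=8
Click 2 (1,0) count=2: revealed 1 new [(1,0)] -> total=9
Click 3 (4,2) count=3: revealed 0 new [(none)] -> total=9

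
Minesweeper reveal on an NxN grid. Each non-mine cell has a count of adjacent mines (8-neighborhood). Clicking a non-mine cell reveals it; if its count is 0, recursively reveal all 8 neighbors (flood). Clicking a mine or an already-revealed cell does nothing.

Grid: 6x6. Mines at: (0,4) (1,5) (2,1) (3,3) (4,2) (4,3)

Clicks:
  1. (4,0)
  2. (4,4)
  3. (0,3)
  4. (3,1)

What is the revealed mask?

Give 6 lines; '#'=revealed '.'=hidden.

Click 1 (4,0) count=0: revealed 6 new [(3,0) (3,1) (4,0) (4,1) (5,0) (5,1)] -> total=6
Click 2 (4,4) count=2: revealed 1 new [(4,4)] -> total=7
Click 3 (0,3) count=1: revealed 1 new [(0,3)] -> total=8
Click 4 (3,1) count=2: revealed 0 new [(none)] -> total=8

Answer: ...#..
......
......
##....
##..#.
##....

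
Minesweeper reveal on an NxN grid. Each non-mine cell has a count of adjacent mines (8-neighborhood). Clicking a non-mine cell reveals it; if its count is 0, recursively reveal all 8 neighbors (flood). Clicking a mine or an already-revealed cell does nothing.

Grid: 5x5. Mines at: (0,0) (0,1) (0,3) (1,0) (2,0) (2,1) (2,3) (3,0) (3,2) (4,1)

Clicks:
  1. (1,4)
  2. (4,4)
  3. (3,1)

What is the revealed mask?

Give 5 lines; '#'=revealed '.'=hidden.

Answer: .....
....#
.....
.#.##
...##

Derivation:
Click 1 (1,4) count=2: revealed 1 new [(1,4)] -> total=1
Click 2 (4,4) count=0: revealed 4 new [(3,3) (3,4) (4,3) (4,4)] -> total=5
Click 3 (3,1) count=5: revealed 1 new [(3,1)] -> total=6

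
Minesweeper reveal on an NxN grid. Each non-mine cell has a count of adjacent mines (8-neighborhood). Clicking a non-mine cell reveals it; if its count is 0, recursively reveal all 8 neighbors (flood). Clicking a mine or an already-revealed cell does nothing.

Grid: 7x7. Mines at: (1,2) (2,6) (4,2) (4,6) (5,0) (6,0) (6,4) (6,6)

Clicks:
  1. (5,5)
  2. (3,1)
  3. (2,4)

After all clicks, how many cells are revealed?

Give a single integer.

Answer: 21

Derivation:
Click 1 (5,5) count=3: revealed 1 new [(5,5)] -> total=1
Click 2 (3,1) count=1: revealed 1 new [(3,1)] -> total=2
Click 3 (2,4) count=0: revealed 19 new [(0,3) (0,4) (0,5) (0,6) (1,3) (1,4) (1,5) (1,6) (2,3) (2,4) (2,5) (3,3) (3,4) (3,5) (4,3) (4,4) (4,5) (5,3) (5,4)] -> total=21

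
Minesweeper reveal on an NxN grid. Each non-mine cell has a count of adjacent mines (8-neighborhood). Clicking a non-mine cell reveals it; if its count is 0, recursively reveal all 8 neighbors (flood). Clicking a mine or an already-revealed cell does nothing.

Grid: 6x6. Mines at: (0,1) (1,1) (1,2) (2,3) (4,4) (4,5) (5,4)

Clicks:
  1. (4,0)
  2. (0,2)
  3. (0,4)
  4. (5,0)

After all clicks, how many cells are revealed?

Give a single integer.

Answer: 26

Derivation:
Click 1 (4,0) count=0: revealed 15 new [(2,0) (2,1) (2,2) (3,0) (3,1) (3,2) (3,3) (4,0) (4,1) (4,2) (4,3) (5,0) (5,1) (5,2) (5,3)] -> total=15
Click 2 (0,2) count=3: revealed 1 new [(0,2)] -> total=16
Click 3 (0,4) count=0: revealed 10 new [(0,3) (0,4) (0,5) (1,3) (1,4) (1,5) (2,4) (2,5) (3,4) (3,5)] -> total=26
Click 4 (5,0) count=0: revealed 0 new [(none)] -> total=26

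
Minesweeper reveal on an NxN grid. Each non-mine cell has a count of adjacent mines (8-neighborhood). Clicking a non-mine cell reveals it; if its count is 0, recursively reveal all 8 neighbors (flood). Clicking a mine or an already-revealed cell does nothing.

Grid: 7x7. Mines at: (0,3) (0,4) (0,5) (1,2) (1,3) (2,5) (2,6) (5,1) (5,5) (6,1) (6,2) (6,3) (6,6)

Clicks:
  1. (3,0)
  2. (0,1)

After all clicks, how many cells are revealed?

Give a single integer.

Click 1 (3,0) count=0: revealed 22 new [(0,0) (0,1) (1,0) (1,1) (2,0) (2,1) (2,2) (2,3) (2,4) (3,0) (3,1) (3,2) (3,3) (3,4) (4,0) (4,1) (4,2) (4,3) (4,4) (5,2) (5,3) (5,4)] -> total=22
Click 2 (0,1) count=1: revealed 0 new [(none)] -> total=22

Answer: 22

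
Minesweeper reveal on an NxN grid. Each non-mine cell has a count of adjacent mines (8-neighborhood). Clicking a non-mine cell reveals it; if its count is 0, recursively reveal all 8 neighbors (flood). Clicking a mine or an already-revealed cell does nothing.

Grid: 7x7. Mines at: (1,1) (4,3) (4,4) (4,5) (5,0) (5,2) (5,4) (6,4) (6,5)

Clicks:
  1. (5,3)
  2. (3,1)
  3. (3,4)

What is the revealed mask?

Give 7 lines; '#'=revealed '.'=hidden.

Click 1 (5,3) count=5: revealed 1 new [(5,3)] -> total=1
Click 2 (3,1) count=0: revealed 9 new [(2,0) (2,1) (2,2) (3,0) (3,1) (3,2) (4,0) (4,1) (4,2)] -> total=10
Click 3 (3,4) count=3: revealed 1 new [(3,4)] -> total=11

Answer: .......
.......
###....
###.#..
###....
...#...
.......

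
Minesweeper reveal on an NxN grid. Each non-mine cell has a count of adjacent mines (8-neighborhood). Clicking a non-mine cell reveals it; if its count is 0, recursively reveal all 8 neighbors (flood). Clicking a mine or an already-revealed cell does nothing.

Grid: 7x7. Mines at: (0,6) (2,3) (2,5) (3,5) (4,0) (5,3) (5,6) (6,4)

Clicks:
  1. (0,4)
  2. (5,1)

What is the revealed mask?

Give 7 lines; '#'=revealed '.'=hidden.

Answer: ######.
######.
###....
###....
.......
.#.....
.......

Derivation:
Click 1 (0,4) count=0: revealed 18 new [(0,0) (0,1) (0,2) (0,3) (0,4) (0,5) (1,0) (1,1) (1,2) (1,3) (1,4) (1,5) (2,0) (2,1) (2,2) (3,0) (3,1) (3,2)] -> total=18
Click 2 (5,1) count=1: revealed 1 new [(5,1)] -> total=19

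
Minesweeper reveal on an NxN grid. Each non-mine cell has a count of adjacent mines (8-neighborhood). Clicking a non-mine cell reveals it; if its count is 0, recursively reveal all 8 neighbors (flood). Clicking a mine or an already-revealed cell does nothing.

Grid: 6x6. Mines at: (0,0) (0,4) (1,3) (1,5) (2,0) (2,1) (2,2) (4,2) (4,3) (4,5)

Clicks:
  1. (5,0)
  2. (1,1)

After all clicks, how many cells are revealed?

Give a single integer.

Click 1 (5,0) count=0: revealed 6 new [(3,0) (3,1) (4,0) (4,1) (5,0) (5,1)] -> total=6
Click 2 (1,1) count=4: revealed 1 new [(1,1)] -> total=7

Answer: 7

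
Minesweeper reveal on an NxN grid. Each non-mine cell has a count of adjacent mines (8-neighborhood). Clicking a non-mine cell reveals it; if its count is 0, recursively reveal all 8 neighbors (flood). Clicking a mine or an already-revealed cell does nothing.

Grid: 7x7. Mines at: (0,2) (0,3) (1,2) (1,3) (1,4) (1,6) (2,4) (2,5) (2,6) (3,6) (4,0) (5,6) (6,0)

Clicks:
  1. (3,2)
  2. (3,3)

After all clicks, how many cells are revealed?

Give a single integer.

Answer: 23

Derivation:
Click 1 (3,2) count=0: revealed 23 new [(2,1) (2,2) (2,3) (3,1) (3,2) (3,3) (3,4) (3,5) (4,1) (4,2) (4,3) (4,4) (4,5) (5,1) (5,2) (5,3) (5,4) (5,5) (6,1) (6,2) (6,3) (6,4) (6,5)] -> total=23
Click 2 (3,3) count=1: revealed 0 new [(none)] -> total=23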